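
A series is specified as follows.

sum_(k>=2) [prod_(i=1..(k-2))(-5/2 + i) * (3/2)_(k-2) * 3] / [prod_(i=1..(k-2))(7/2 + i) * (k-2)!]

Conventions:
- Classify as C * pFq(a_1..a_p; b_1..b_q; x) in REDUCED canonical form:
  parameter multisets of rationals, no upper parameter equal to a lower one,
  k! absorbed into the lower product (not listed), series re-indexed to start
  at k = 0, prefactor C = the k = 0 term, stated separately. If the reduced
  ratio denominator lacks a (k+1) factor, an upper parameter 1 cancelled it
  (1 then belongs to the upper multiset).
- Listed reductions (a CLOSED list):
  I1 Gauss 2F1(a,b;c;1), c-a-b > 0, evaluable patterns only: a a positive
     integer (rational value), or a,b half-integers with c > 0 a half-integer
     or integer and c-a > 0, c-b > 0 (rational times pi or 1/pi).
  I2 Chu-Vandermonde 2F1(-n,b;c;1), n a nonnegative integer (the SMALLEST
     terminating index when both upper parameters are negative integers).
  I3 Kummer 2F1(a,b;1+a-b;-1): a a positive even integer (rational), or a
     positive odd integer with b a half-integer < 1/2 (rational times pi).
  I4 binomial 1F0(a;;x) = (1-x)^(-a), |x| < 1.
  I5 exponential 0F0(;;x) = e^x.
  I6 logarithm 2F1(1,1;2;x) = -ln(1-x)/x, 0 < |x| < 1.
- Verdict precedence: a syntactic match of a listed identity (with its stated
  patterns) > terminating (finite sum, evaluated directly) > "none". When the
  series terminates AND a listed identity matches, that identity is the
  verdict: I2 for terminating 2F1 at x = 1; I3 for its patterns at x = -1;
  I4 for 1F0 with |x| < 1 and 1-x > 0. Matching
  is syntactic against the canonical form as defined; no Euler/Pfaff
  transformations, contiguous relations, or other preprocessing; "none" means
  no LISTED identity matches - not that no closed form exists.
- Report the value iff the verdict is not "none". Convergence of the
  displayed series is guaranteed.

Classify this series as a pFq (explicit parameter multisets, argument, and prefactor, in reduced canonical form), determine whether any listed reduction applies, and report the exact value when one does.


Classification (C = 3): 2F1 with upper {-3/2, 3/2}, lower {9/2}, argument x = 1. Verdict: Gauss (I1, half-integer pattern) fires (x = 1; upper {-3/2, 3/2} half-integers, c = 9/2 in the evaluable pattern). Hence: (2205/4096) * pi.

Structural cue: from the first term 3: the running product (C = 3) telescopes to a rising factorial.
Term ratio: r(k) = 1 * (k-3/2) (k+3/2) / [(k+9/2) (k+1)] ; factor over Q: parameters, x = 1, and C = 3.


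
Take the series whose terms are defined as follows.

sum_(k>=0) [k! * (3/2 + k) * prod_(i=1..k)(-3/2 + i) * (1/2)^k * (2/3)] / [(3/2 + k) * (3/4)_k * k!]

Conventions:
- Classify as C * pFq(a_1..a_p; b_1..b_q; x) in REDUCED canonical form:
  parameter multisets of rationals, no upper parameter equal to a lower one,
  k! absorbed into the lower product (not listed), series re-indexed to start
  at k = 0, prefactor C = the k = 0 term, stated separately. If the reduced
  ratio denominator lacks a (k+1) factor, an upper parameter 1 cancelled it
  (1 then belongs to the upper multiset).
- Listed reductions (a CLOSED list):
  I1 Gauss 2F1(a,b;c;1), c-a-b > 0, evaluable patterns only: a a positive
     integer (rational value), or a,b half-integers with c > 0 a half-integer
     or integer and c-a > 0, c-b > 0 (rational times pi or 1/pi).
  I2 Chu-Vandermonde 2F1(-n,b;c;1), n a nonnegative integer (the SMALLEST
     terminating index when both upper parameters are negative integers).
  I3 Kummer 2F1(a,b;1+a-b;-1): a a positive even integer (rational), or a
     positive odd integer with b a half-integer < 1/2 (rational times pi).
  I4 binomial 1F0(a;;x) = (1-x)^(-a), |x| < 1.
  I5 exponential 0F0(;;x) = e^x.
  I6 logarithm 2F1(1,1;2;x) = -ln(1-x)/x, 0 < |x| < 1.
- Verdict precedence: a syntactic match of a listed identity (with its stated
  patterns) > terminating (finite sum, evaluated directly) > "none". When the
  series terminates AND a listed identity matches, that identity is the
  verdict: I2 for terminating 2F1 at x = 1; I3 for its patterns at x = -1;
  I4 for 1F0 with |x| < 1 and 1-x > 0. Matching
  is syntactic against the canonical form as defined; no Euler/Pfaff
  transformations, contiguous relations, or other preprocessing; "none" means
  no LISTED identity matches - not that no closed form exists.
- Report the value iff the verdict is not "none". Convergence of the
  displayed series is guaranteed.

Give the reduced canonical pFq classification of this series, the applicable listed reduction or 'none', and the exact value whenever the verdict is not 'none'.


Canonical form: C = 2/3 times 2F1 with upper {-1/2, 1}, lower {3/4}, x = 1/2. Verdict: none - at argument 1/2 the multisets {-1/2, 1} ; {3/4} match no listed identity.

First insight: from the first term 2/3: the factorial ratio (prefactor 2/3) (k+a-1)!/(a-1)! is a rising factorial (a)_k.
Ratio: r(k) = (1/2) * (k-1/2) (k+1) / [(k+3/4) (k+1)] - rational in k. x = (1/2); t_0 = 2/3; negate the roots.


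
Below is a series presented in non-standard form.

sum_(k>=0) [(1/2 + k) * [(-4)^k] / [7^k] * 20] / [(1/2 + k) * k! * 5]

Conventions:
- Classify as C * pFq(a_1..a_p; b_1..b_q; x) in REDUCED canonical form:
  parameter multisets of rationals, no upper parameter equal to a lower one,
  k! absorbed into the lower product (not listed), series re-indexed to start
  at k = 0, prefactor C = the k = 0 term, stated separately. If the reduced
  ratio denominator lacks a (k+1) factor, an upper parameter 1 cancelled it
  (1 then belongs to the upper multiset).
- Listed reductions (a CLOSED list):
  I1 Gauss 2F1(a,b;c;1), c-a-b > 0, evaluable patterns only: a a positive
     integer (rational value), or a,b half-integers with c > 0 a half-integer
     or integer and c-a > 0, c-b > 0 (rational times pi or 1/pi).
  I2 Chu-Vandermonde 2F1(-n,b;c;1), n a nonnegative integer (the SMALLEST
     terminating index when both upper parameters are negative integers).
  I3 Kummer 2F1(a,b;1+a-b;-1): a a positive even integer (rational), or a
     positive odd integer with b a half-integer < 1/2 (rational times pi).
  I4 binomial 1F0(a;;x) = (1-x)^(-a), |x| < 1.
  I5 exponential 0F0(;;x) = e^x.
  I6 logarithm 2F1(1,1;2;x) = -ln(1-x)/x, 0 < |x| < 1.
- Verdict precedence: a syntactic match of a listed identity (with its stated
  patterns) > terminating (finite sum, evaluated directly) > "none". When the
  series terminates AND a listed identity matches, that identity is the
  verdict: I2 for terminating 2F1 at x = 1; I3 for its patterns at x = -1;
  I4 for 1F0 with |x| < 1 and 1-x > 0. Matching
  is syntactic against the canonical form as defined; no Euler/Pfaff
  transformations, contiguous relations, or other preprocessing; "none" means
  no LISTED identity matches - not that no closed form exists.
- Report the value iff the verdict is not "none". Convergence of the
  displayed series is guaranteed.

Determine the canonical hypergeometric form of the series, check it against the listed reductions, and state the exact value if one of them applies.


Reduced: x = -4/7, 0F0, upper = {-}, lower = {-}, C = 4. Verdict at x = -4/7: exponential (I5) matches (the 0F0 exponential series at x = -4/7). Sum: 4 * e^(-4/7).

The tell: from the first term 4: the factor k + 1/2 cancels (top and bottom), leaving C = 4.
Ratio: r(k) = (-4/7) * 1 / [(k+1)] - rational in k, leading ratio (-4/7); with t_0 = 4, classification follows.


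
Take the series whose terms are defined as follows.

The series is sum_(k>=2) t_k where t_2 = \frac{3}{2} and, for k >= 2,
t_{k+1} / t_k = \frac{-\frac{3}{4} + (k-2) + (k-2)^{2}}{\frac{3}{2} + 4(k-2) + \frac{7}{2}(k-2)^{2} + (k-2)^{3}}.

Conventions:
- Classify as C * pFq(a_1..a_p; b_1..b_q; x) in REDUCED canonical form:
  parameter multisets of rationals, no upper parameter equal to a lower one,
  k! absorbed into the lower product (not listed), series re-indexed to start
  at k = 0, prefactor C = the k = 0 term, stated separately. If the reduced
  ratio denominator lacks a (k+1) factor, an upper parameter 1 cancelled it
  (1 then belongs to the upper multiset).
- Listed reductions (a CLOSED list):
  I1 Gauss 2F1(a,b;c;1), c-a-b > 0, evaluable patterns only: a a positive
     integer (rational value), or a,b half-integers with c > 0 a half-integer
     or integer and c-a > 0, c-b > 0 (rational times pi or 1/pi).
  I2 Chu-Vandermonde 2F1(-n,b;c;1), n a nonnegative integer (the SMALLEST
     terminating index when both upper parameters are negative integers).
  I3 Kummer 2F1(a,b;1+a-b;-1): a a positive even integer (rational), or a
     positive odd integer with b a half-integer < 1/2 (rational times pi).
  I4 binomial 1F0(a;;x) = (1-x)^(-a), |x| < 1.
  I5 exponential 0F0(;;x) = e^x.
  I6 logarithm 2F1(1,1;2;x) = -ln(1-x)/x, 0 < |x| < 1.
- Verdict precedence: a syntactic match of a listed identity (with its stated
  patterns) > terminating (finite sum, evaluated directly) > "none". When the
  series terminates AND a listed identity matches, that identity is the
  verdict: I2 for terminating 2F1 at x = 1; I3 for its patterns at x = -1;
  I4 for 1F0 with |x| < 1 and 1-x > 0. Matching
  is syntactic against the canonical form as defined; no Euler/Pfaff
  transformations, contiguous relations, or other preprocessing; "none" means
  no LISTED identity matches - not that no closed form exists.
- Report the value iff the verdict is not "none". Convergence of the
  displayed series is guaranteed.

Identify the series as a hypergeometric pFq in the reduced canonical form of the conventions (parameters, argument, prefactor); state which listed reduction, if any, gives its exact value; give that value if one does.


Prefactor \frac{3}{2}, argument 1: 1F1 with upper {-\frac{1}{2}} over lower {1}. Verdict: none. No listed pattern accepts 1F1(-\frac{1}{2}; 1; 1).

Key observation: t_0 = \frac{3}{2} here, and the ratio is unreduced: k + 3/2 divides both sides (prefactor 3/2).
Ratio: r(k) = 1 * (k-\frac{1}{2}) / [(k+1) (k+1)] - rational in k. x = 1; t_0 = \frac{3}{2}; negate the roots.


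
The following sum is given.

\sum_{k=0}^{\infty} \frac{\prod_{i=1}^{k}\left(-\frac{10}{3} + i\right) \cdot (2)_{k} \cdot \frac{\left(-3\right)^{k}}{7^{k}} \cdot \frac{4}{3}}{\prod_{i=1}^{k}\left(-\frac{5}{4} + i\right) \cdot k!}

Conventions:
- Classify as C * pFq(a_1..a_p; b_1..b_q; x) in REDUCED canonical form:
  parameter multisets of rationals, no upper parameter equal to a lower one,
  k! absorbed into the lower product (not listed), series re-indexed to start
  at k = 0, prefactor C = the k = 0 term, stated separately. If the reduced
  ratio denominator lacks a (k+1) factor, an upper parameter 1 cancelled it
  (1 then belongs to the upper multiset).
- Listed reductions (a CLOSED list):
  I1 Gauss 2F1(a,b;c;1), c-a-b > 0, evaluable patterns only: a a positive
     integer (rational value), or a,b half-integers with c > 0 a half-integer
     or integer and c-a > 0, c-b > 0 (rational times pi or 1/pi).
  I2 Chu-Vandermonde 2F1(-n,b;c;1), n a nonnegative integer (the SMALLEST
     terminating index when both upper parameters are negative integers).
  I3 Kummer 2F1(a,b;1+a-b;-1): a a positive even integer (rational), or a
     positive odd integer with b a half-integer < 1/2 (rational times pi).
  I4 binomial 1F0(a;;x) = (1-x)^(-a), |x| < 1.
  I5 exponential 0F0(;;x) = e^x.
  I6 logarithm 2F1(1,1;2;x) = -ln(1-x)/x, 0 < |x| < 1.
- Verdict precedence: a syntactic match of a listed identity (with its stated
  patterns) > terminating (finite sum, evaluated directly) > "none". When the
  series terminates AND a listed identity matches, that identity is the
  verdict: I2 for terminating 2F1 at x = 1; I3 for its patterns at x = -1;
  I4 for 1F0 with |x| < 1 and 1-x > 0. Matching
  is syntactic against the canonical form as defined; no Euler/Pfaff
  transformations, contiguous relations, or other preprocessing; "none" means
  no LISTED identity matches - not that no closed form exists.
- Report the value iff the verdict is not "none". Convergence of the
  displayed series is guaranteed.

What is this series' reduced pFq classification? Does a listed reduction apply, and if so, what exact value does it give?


The series (x = -\frac{3}{7}) is 2F1: upper {-\frac{7}{3}, 2}, lower {-\frac{1}{4}}, prefactor \frac{4}{3}. Verdict: none - this 2F1 at x = -\frac{3}{7} matches no listed pattern, and upper {-\frac{7}{3}, 2} holds no stopper.

Structural cue: x = -\frac{3}{7} and the lower running product (prefactor 4/3) is a rising factorial.
Adjacent-term ratio: r(k) = -\frac{3}{7} * (k-\frac{7}{3}) (k+2) / [(k-\frac{1}{4}) (k+1)] - rational; roots negated = parameters, x = -\frac{3}{7}, C = \frac{4}{3}.


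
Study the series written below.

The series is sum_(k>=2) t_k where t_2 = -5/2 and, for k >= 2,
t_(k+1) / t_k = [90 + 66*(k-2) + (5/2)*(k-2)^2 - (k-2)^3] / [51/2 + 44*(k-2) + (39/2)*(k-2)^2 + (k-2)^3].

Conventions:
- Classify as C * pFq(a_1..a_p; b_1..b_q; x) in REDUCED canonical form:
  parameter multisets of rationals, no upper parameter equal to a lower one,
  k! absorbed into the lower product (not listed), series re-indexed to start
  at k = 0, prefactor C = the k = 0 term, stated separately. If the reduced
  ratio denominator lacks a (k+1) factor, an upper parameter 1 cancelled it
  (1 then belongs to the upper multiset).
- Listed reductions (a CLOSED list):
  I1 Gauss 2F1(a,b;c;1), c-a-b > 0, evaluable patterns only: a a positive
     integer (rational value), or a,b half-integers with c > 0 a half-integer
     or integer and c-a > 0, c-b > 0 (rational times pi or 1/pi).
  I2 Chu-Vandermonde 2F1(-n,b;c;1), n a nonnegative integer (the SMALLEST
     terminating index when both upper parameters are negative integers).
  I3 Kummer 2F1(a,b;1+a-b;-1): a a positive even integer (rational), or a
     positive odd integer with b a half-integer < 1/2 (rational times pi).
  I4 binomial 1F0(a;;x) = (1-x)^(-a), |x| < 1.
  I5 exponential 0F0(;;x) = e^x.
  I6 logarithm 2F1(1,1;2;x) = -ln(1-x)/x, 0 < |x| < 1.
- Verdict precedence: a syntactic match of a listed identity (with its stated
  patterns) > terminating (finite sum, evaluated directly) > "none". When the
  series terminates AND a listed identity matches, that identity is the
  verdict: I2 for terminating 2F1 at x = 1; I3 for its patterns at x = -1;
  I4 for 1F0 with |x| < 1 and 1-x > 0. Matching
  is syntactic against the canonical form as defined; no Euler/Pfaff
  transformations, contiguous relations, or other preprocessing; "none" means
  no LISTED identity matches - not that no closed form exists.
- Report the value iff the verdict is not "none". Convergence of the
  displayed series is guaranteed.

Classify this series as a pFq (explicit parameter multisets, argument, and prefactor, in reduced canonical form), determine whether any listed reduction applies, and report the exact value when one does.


Reduced: x = -1, 2F1, upper = {-10, 6}, lower = {17}, C = -5/2. Verdict: the Kummer evaluation I3 fires (x = -1; c = 17 equals 1+a-b for upper {-10, 6}: listed pattern). Its exact value is -70.

The tell: from the first term -5/2: roots of the ratio polynomials (prefactor -5/2) are the negated parameters.
Consecutive-term ratio: r(k) = (-1) * (k-10) (k+6) / [(k+17) (k+1)] - poly over poly, x = (-1) from leading terms; C = -5/2 at k = 0.


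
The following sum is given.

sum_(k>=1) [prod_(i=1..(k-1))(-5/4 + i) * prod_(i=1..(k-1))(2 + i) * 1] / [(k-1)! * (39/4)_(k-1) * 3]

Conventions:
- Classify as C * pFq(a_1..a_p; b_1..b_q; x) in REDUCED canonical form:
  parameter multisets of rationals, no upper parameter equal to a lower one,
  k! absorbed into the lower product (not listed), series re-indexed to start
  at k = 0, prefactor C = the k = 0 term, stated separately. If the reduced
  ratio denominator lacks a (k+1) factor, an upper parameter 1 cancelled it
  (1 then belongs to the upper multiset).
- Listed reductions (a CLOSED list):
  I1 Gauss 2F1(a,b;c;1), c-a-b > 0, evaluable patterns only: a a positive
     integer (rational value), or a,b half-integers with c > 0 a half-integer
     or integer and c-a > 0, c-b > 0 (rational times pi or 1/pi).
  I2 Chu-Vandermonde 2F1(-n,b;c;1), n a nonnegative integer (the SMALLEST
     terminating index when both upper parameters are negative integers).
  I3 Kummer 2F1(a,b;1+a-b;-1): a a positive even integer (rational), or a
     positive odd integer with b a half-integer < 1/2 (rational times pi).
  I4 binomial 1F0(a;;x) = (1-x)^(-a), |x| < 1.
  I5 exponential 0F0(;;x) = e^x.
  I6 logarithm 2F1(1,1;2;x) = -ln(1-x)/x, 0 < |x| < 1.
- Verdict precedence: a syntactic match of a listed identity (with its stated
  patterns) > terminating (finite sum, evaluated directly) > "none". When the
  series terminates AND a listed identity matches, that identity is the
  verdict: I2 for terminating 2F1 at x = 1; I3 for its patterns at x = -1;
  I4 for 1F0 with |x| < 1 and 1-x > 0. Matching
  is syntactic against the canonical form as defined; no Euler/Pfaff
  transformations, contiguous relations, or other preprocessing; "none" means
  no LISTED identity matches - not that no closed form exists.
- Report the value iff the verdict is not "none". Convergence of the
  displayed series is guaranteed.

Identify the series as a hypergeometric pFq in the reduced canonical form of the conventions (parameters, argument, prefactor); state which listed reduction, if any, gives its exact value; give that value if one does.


At argument 1: a 2F1 with upper {-1/4, 3}, lower {39/4}, scaled by C = 1/3. Verdict: Gauss's theorem (I1) applies (x = 1: the Gamma ratio telescopes since c-a-b = 7 > 0 and a = 3 in Z>0). Exact value: 155/512.

Key observation: from the first term 1/3: the running product (prefactor 1/3) telescopes to a rising factorial.
Term ratio: r(k) = 1 * (k-1/4) (k+3) / [(k+39/4) (k+1)] - poly over poly, x = 1 from leading terms; C = 1/3 at k = 0.


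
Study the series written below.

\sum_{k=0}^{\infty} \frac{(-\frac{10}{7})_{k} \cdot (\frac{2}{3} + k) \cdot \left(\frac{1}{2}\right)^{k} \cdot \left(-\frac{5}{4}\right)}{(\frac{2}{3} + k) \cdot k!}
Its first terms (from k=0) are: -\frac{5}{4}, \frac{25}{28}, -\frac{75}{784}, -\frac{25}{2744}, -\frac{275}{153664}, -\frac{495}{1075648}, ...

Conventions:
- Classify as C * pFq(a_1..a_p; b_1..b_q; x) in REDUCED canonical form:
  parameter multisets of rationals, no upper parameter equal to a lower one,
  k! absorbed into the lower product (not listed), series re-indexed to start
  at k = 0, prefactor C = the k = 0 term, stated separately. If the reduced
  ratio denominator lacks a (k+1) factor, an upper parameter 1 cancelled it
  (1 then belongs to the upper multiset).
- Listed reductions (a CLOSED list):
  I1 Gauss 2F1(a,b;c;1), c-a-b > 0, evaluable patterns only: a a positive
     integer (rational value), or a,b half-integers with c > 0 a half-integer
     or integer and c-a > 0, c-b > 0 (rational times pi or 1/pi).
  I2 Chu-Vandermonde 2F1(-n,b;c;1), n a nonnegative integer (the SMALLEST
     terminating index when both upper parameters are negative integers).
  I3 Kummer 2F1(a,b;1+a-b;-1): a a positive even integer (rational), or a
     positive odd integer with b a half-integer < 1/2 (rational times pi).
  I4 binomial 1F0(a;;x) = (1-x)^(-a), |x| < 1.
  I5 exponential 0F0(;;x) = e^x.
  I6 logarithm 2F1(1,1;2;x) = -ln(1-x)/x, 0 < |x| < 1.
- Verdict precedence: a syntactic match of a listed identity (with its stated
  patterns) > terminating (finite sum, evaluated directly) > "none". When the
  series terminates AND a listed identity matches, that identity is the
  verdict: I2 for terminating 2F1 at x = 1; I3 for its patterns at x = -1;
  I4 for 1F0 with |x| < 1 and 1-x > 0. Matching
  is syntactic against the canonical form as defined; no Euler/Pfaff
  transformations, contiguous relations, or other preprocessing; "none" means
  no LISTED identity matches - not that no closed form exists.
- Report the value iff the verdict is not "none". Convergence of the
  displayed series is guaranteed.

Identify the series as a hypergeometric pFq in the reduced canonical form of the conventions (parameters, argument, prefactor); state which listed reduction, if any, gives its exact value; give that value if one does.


Prefactor -\frac{5}{4}, argument \frac{1}{2}: 1F0 with upper {-\frac{10}{7}} over lower {-}. Verdict: binomial (I4) fires (the 1F0 binomial series: exponent 10/7, x = \frac{1}{2}). Hence: \left(-\frac{5}{4}\right) \cdot \left(\frac{1}{2}\right)^{\frac{10}{7}}.

Key observation: x = \frac{1}{2} and the factor k + 2/3 cancels (top and bottom), leaving prefactor -5/4.
Step ratio: r(k) = \frac{1}{2} * (k-\frac{10}{7}) / [(k+1)] - rational in k. x = \frac{1}{2}; t_0 = -\frac{5}{4}; negate the roots.


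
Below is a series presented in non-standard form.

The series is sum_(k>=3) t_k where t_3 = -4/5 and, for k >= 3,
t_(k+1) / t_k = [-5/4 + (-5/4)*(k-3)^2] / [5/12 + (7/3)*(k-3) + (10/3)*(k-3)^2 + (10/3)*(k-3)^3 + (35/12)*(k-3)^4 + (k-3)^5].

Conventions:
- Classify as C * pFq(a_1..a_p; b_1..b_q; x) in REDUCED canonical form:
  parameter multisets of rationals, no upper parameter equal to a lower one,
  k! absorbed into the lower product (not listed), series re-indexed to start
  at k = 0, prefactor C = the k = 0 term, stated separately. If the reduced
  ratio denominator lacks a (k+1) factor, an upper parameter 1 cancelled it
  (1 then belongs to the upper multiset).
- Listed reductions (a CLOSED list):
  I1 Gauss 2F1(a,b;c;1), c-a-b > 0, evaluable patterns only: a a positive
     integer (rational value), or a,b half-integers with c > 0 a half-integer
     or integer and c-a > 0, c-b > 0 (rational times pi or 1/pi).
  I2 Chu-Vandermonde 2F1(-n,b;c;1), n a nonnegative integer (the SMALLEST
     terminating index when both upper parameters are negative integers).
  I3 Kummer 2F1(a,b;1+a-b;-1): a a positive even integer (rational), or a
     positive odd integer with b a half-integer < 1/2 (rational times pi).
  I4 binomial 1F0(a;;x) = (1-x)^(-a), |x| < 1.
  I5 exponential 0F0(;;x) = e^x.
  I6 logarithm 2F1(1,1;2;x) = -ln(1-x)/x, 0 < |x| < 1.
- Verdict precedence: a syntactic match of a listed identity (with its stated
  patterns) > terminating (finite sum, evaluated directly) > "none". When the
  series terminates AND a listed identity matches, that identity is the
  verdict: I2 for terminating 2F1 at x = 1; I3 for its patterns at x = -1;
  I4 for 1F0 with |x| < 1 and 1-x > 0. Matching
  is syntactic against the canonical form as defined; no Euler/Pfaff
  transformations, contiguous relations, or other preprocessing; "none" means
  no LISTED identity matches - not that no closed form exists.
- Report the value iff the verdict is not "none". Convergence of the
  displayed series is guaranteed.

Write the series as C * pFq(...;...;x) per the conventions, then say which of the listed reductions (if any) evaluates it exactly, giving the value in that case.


Key step: from the first term -4/5: cancel k^2 + 1 from the displayed ratio first; then C = -4/5, x = -5/4.
Term ratio: r(k) = (-5/4) * 1 / [(k+1/4) (k+5/3) (k+1)] ; factor over Q: parameters, x = (-5/4), and C = -4/5.

Reduced: x = -5/4, 0F2, upper = {-}, lower = {1/4, 5/3}, C = -4/5. Verdict: none. A 0F2 with upper {-} fits none of I1-I6 at x = -5/4; the sum runs forever.


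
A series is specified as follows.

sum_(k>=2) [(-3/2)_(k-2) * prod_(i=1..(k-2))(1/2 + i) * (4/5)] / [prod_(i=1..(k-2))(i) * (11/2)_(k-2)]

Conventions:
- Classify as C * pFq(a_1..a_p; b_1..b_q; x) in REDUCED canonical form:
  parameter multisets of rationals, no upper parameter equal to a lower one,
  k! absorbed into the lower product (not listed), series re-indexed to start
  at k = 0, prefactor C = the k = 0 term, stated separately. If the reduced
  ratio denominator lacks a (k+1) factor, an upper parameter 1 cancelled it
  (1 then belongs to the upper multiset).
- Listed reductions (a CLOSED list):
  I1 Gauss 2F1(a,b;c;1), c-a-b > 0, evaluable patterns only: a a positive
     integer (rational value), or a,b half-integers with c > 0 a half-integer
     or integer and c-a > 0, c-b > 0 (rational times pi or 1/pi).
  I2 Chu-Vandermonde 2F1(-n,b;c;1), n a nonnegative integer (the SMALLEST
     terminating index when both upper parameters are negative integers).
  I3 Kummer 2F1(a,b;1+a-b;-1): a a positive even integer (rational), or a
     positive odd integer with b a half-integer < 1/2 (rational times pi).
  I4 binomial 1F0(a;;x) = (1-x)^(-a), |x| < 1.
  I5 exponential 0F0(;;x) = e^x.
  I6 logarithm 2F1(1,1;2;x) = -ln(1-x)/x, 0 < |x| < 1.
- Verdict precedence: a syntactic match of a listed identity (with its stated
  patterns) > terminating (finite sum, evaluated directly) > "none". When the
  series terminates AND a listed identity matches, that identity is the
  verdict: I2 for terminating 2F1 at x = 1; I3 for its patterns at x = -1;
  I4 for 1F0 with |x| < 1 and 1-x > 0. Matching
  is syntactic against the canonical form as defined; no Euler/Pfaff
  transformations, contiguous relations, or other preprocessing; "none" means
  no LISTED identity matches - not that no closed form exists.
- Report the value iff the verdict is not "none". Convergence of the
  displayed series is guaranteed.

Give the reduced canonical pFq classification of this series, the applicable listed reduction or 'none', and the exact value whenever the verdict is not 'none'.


The tell: from the first term 4/5: the running product (C = 4/5, x = 1) telescopes to a rising factorial.
Consecutive-term ratio: r(k) = 1 * (k-3/2) (k+3/2) / [(k+11/2) (k+1)] - rational in k. x = 1; t_0 = 4/5; negate the roots.

Canonical form: C = 4/5 times 2F1 with upper {-3/2, 3/2}, lower {11/2}, x = 1. Verdict: Gauss (I1, half-integer pattern) matches (x = 1; upper {-3/2, 3/2} half-integers, c = 11/2 in the evaluable pattern). Exact value: (1323/8192) * pi.


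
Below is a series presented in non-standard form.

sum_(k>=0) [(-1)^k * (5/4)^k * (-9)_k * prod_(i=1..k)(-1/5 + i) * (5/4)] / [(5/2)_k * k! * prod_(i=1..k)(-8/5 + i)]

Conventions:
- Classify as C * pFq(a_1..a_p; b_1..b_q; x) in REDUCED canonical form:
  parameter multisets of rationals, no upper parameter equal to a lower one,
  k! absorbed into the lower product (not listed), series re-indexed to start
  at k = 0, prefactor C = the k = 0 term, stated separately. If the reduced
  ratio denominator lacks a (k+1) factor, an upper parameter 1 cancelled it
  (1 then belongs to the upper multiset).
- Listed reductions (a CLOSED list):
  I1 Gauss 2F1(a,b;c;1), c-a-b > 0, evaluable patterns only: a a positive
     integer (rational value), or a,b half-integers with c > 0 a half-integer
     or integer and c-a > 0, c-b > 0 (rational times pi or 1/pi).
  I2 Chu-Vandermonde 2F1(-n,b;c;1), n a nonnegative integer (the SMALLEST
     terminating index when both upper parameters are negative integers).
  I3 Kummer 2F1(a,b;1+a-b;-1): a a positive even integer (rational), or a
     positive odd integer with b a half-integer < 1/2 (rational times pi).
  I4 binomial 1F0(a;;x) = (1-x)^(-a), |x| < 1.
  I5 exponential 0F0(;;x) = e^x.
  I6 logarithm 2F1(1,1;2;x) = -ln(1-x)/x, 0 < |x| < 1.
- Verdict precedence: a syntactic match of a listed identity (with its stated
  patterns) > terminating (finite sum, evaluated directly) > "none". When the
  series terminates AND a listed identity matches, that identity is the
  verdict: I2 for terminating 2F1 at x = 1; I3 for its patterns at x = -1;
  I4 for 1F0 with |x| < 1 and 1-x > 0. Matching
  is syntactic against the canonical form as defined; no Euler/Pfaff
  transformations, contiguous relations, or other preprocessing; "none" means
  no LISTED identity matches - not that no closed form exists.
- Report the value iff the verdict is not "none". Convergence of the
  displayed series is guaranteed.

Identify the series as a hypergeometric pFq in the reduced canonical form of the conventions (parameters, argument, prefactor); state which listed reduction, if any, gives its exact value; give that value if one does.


Structural cue: x = (-5/4) and the running product (prefactor 5/4) telescopes to a rising factorial.
Consecutive-term ratio: r(k) = (-5/4) * (k-9) (k+4/5) / [(k-3/5) (k+5/2) (k+1)] ; factor over Q: parameters, x = (-5/4), and C = 5/4.

Canonical form: C = 5/4 times 2F2 with upper {-9, 4/5}, lower {-3/5, 5/2}, x = -5/4. Verdict: terminating at k = 9: the factor (-9)_k kills every later term; summing the 10 survivors is exact. Its exact value is -707642713519825/4386811613184.


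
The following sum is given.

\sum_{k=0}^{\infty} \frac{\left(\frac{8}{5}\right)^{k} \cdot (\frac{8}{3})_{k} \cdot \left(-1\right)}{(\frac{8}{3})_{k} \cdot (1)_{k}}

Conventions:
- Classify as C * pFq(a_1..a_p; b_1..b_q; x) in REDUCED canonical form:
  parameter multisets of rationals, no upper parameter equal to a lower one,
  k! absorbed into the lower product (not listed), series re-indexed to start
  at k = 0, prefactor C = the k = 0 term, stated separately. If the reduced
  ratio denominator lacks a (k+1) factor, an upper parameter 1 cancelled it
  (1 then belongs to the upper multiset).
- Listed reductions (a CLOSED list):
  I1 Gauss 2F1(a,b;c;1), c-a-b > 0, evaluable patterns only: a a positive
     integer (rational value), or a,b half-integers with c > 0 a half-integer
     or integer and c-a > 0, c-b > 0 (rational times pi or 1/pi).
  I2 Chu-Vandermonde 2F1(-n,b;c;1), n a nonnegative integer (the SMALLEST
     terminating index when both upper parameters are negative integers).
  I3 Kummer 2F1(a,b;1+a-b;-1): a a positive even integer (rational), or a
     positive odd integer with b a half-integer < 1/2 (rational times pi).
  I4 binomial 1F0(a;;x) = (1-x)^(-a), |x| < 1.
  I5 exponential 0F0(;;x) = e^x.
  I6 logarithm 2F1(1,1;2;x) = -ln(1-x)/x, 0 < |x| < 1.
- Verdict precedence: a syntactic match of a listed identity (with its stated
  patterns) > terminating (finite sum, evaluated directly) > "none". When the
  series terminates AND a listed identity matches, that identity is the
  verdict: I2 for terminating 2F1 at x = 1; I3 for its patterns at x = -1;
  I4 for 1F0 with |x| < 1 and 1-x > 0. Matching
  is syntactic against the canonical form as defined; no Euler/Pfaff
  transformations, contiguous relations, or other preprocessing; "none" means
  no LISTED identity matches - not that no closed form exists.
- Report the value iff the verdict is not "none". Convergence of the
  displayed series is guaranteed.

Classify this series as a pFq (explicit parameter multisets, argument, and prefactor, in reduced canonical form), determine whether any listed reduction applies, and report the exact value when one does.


First insight: from the first term -1: (1)_k (C = -1, x = 8/5) is k! itself.
Ratio: r(k) = \frac{8}{5} * 1 / [(k+1)] - rational; roots negated = parameters, x = \frac{8}{5}, C = -1.

Prefactor -1, argument \frac{8}{5}: 0F0 with upper {-} over lower {-}. Verdict (x = \frac{8}{5}): the I5 exponential reduction applies (the 0F0 exponential series at x = \frac{8}{5}). Its exact value is \left(-1\right) \cdot e^{\frac{8}{5}}.


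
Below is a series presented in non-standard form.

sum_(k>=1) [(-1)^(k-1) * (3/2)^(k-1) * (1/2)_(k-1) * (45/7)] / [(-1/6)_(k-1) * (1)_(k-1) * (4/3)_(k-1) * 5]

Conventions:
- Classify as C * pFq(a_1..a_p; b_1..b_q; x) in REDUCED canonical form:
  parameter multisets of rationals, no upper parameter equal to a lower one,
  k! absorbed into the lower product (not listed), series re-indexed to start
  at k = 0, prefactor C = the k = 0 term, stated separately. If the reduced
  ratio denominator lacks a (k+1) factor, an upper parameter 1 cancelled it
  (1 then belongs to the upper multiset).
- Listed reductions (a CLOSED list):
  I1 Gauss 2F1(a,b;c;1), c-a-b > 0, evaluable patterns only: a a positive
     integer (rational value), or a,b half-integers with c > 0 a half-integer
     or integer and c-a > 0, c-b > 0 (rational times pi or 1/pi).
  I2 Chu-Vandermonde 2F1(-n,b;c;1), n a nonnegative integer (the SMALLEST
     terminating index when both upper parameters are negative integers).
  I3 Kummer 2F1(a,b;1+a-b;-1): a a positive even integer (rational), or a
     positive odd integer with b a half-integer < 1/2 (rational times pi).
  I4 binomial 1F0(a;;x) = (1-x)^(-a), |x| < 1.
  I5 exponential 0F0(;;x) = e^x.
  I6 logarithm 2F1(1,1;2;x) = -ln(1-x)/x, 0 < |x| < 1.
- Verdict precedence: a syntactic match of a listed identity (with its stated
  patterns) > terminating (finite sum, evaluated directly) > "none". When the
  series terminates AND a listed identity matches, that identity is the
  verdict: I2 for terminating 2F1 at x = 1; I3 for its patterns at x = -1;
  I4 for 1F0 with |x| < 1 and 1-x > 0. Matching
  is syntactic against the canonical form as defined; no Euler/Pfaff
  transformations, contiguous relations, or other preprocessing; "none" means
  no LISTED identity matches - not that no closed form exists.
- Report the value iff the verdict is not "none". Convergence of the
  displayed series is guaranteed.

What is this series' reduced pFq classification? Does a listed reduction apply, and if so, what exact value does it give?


x = -3/2 here; the reduced form reads 1F2, upper {1/2}, lower {-1/6, 4/3}, C = 9/7. Verdict: no listed reduction: x = -3/2 and upper {1/2} fail every I1-I6 pattern.

First insight: from the first term 9/7: the (-1)^k factor (C = 9/7) folds into the argument's sign.
Adjacent-term ratio: r(k) = (-3/2) * (k+1/2) / [(k-1/6) (k+4/3) (k+1)] - rational in k. x = (-3/2); t_0 = 9/7; negate the roots.


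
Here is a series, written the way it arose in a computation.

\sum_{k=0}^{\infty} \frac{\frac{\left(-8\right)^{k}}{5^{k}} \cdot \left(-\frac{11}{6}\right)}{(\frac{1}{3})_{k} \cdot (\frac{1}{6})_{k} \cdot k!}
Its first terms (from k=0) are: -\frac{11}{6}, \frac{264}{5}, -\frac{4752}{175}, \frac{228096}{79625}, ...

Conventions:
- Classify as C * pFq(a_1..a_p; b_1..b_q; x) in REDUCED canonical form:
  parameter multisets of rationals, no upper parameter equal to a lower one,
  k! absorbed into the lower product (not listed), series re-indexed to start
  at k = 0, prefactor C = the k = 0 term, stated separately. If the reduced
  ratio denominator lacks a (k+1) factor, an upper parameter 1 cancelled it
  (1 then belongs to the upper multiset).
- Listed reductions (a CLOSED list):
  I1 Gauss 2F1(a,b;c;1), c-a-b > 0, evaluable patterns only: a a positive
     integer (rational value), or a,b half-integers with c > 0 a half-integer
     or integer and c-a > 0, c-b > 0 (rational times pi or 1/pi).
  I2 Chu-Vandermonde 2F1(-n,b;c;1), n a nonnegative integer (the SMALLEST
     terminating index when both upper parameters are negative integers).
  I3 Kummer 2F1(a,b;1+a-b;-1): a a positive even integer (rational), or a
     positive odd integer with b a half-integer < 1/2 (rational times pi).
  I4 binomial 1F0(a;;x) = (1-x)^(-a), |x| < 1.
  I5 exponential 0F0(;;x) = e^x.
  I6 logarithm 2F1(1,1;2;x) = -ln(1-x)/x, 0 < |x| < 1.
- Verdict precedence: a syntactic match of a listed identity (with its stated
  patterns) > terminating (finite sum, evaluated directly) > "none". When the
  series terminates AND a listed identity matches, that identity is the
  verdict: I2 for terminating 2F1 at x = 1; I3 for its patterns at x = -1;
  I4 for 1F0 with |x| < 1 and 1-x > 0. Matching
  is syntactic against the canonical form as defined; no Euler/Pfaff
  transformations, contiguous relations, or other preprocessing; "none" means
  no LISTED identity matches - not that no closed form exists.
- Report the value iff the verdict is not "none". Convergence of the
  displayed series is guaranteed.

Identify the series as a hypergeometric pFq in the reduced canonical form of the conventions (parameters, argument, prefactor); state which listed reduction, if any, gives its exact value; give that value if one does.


x = -\frac{8}{5} here; the reduced form reads 0F2, upper {-}, lower {\frac{1}{6}, \frac{1}{3}}, C = -\frac{11}{6}. Verdict: none (x = -\frac{8}{5}): each listed identity misses the multisets {-} ; {\frac{1}{6}, \frac{1}{3}}.

Key observation: from the first term -\frac{11}{6}: the two geometric factors (prefactor -11/6) combine into one argument.
Ratio: r(k) = -\frac{8}{5} * 1 / [(k+\frac{1}{6}) (k+\frac{1}{3}) (k+1)] ; factor over Q: parameters, x = -\frac{8}{5}, and C = -\frac{11}{6}.


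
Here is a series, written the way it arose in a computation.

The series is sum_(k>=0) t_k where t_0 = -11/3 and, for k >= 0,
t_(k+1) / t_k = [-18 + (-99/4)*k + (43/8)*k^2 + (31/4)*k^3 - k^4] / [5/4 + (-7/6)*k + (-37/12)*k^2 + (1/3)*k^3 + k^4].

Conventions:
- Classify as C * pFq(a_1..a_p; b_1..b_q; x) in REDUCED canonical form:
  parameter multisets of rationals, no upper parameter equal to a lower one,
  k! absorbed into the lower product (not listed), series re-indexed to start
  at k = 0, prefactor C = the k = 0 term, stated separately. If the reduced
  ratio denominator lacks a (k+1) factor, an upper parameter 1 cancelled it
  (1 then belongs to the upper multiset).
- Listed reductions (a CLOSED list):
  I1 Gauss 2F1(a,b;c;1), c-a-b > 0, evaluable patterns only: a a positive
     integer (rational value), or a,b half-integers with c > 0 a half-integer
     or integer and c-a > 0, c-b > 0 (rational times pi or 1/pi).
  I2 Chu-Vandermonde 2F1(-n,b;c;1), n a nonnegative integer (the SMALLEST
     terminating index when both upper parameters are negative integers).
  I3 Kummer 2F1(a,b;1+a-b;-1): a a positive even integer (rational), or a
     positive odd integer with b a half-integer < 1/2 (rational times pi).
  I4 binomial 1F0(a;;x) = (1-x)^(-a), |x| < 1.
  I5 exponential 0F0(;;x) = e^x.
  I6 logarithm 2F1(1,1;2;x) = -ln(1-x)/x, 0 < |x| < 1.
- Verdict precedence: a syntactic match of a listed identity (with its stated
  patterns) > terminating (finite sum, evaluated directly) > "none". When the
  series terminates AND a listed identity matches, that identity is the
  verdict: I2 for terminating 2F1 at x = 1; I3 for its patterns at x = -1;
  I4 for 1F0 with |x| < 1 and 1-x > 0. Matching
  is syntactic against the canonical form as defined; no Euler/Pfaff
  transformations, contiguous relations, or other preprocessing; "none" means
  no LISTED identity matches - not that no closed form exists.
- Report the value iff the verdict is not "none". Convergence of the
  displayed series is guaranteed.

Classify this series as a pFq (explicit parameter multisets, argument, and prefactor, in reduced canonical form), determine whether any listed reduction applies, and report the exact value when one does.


The series (x = -1) is 3F2: upper {-8, -2, 3/4}, lower {-5/3, -1/2}, prefactor -11/3. Verdict: terminating - the sum ends at index 2 because -2 is a negative integer; exact evaluation follows. Exact value: 3058/3.

Key step: with t_0 = -11/3, cancel k + 3/2 from the displayed ratio first; then C = -11/3, x = -1.
Ratio: r(k) = (-1) * (k-8) (k-2) (k+3/4) / [(k-5/3) (k-1/2) (k+1)] ; factor over Q: parameters, x = (-1), and C = -11/3.


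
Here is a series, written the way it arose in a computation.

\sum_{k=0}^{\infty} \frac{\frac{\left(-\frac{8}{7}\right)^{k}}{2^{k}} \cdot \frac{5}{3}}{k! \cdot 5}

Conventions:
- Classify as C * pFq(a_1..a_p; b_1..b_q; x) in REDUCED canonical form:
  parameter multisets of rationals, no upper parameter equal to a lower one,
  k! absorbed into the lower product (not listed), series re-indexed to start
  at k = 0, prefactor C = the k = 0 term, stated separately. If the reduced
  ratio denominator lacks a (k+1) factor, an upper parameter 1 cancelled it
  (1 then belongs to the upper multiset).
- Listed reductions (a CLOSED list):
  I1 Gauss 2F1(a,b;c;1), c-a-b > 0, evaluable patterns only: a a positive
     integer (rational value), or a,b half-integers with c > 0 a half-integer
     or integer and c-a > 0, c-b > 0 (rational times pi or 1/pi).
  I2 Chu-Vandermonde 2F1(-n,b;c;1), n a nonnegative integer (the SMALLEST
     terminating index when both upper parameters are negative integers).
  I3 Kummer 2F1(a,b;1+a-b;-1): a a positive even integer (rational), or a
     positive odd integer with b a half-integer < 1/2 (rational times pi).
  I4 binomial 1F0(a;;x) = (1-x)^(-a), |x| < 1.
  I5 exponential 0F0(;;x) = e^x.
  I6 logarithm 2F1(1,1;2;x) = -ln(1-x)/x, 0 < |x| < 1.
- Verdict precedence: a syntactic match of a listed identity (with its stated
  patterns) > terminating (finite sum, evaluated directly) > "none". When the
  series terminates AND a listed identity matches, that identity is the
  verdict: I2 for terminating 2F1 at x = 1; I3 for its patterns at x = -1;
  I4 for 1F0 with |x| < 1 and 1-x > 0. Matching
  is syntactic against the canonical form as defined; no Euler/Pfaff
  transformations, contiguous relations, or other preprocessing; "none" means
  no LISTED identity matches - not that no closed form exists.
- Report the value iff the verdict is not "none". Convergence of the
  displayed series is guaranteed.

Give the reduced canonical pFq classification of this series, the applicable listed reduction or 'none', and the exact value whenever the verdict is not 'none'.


This is \frac{1}{3} * 0F0(-; -; -\frac{4}{7}) in reduced canonical form. Verdict (x = -\frac{4}{7}): the exponential series (I5) applies (the 0F0 exponential series at x = -\frac{4}{7}). Value: \frac{1}{3} \cdot e^{-\frac{4}{7}}.

Structural cue: with t_0 = \frac{1}{3}, the constant factors (prefactor 1/3) combine into one prefactor.
Consecutive-term ratio: r(k) = -\frac{4}{7} * 1 / [(k+1)] ; factor over Q: parameters, x = -\frac{4}{7}, and C = \frac{1}{3}.
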